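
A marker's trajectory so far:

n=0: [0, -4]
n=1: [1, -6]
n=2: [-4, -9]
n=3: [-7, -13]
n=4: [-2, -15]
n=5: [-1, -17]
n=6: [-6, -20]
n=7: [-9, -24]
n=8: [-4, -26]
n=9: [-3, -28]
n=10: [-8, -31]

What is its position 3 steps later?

Differencing gives [+1, -2], [-5, -3], [-3, -4], [+5, -2], [+1, -2], [-5, -3], [-3, -4], [+5, -2], [+1, -2], [-5, -3]. This is the pattern [+1, -2], [-5, -3], [-3, -4], [+5, -2] repeated.
step 11: apply [-3, -4] → [-11, -35]
step 12: apply [+5, -2] → [-6, -37]
step 13: apply [+1, -2] → [-5, -39]

[-5, -39]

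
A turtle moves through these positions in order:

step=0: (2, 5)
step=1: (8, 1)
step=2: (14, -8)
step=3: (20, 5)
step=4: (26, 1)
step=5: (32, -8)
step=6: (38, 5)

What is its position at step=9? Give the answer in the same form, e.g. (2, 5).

The first coordinate changes by +6 each step, so at step 9 it is 2 + 9·(6) = 56.
The second coordinate repeats the cycle [5, 1, -8] with period 3; step 9 mod 3 = 0, giving 5.

(56, 5)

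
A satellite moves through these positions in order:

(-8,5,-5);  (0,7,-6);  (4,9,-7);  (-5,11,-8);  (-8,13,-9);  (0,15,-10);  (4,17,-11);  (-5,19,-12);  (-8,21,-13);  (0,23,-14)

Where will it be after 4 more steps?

First: cycles through -8, 0, 4, -5 every 4 steps. Step 13 lands at position 1 of the cycle → 0.
Second: linear, +2 per step → 31 at step 13.
Third: linear, -1 per step → -18 at step 13.

(0,31,-18)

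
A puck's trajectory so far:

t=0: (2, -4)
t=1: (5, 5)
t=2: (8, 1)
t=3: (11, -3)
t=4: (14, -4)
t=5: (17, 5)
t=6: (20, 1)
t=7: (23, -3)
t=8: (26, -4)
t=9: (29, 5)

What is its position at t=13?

The first coordinate changes by +3 each step, so at step 13 it is 2 + 13·(3) = 41.
The second coordinate repeats the cycle [-4, 5, 1, -3] with period 4; step 13 mod 4 = 1, giving 5.

(41, 5)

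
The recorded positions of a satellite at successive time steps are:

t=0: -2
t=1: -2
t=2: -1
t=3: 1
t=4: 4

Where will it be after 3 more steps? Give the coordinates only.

19

Taking differences between consecutive positions: +0, +1, +2, +3. These grow by +1 each step.
step 5: 4 + 4 → 8
step 6: 8 + 5 → 13
step 7: 13 + 6 → 19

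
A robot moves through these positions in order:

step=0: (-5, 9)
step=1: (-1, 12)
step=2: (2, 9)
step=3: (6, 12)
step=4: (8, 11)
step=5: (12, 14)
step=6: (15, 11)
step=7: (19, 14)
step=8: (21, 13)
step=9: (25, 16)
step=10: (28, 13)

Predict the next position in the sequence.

Step-to-step displacements: (+4, +3), (+3, -3), (+4, +3), (+2, -1), (+4, +3), (+3, -3), (+4, +3), (+2, -1), (+4, +3), (+3, -3) — a repeating cycle of length 4.
step 11: apply (+4, +3) → (32, 16)

(32, 16)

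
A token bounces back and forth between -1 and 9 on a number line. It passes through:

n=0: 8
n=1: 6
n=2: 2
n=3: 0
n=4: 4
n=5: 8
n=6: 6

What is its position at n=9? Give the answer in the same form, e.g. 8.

The value reflects between -1 and 9, moving 4 per step.
  step 7: 6 → 2
  step 8: 2 → 0
  step 9: 0 → 4

4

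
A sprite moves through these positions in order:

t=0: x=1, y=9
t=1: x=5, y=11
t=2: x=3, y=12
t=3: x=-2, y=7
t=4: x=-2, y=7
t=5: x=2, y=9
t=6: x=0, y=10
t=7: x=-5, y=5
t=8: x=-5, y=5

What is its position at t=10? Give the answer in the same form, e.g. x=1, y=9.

x=-3, y=8

Differencing gives (+4, +2), (-2, +1), (-5, -5), (+0, +0), (+4, +2), (-2, +1), (-5, -5), (+0, +0). This is the pattern (+4, +2), (-2, +1), (-5, -5), (+0, +0) repeated.
step 9: apply (+4, +2) → x=-1, y=7
step 10: apply (-2, +1) → x=-3, y=8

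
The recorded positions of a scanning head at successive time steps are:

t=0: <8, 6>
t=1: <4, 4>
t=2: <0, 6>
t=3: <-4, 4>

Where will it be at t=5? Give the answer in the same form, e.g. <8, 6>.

<-12, 4>

First: linear, -4 per step → -12 at step 5.
Second: cycles through 6, 4 every 2 steps. Step 5 lands at position 1 of the cycle → 4.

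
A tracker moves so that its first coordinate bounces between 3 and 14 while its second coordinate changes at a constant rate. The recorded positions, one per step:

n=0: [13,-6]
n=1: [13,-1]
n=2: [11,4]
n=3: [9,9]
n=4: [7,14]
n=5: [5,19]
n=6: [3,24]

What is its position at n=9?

The first coordinate reflects between 3 and 14, moving 2 per step.
  step 7: 3 → 5
  step 8: 5 → 7
  step 9: 7 → 9
The second coordinate changes by +5 each step: at step 9 it is 39.

[9,39]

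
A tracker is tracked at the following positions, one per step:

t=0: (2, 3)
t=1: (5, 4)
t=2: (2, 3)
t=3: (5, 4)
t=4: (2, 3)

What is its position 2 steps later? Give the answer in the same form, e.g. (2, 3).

The jumps are (+3, +1), (-3, -1), (+3, +1), (-3, -1) — a geometric progression with ratio -1.
step 5: (2, 3) + (+3, +1) → (5, 4)
step 6: (5, 4) + (-3, -1) → (2, 3)

(2, 3)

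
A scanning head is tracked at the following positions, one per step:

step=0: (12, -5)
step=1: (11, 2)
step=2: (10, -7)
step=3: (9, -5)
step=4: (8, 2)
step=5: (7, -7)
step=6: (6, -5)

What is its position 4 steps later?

(2, 2)

First: linear, -1 per step → 2 at step 10.
Second: cycles through -5, 2, -7 every 3 steps. Step 10 lands at position 1 of the cycle → 2.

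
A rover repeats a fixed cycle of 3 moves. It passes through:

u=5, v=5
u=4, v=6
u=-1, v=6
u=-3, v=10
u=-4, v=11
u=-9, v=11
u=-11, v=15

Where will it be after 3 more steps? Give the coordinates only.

u=-19, v=20

Step-to-step displacements: (-1, +1), (-5, +0), (-2, +4), (-1, +1), (-5, +0), (-2, +4) — a repeating cycle of length 3.
step 7: apply (-1, +1) → u=-12, v=16
step 8: apply (-5, +0) → u=-17, v=16
step 9: apply (-2, +4) → u=-19, v=20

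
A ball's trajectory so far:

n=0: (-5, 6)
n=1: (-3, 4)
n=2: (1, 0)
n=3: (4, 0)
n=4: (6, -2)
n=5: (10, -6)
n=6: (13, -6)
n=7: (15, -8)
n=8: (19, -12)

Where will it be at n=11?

Step-to-step displacements: (+2, -2), (+4, -4), (+3, +0), (+2, -2), (+4, -4), (+3, +0), (+2, -2), (+4, -4) — a repeating cycle of length 3.
step 9: apply (+3, +0) → (22, -12)
step 10: apply (+2, -2) → (24, -14)
step 11: apply (+4, -4) → (28, -18)

(28, -18)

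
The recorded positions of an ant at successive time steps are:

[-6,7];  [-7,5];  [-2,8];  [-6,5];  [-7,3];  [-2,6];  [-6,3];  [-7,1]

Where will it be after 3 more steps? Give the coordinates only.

[-7,-1]

Step-to-step displacements: [-1,-2], [+5,+3], [-4,-3], [-1,-2], [+5,+3], [-4,-3], [-1,-2] — a repeating cycle of length 3.
step 8: apply [+5,+3] → [-2,4]
step 9: apply [-4,-3] → [-6,1]
step 10: apply [-1,-2] → [-7,-1]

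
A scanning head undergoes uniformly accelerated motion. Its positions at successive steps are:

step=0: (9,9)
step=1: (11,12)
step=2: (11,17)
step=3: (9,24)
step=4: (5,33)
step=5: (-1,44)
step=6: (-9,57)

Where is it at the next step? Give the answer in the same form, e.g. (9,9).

(-19,72)

Taking differences between consecutive positions: (+2,+3), (+0,+5), (-2,+7), (-4,+9), (-6,+11), (-8,+13). These grow by (-2,+2) each step.
step 7: (-9,57) + (-10,+15) → (-19,72)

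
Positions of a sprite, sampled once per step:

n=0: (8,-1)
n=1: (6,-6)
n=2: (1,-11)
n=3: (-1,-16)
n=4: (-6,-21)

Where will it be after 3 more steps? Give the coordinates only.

(-15,-36)

Step-to-step displacements: (-2,-5), (-5,-5), (-2,-5), (-5,-5) — a repeating cycle of length 2.
step 5: apply (-2,-5) → (-8,-26)
step 6: apply (-5,-5) → (-13,-31)
step 7: apply (-2,-5) → (-15,-36)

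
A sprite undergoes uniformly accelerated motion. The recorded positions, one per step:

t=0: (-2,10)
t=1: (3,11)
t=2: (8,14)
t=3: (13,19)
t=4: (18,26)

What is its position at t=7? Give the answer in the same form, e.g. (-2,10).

Taking differences between consecutive positions: (+5,+1), (+5,+3), (+5,+5), (+5,+7). These grow by (+0,+2) each step.
step 5: (18,26) + (+5,+9) → (23,35)
step 6: (23,35) + (+5,+11) → (28,46)
step 7: (28,46) + (+5,+13) → (33,59)

(33,59)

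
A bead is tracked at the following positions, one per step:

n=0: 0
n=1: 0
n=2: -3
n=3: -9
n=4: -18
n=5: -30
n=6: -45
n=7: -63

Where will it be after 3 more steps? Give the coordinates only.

First differences are +0, -3, -6, -9, -12, -15, -18; their common second difference is -3 (constant acceleration).
step 8: -63 − 21 → -84
step 9: -84 − 24 → -108
step 10: -108 − 27 → -135

-135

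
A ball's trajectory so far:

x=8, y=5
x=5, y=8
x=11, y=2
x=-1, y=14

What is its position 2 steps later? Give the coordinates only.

x=-25, y=38

Consecutive displacements (-3,+3), (+6,-6), (-12,+12) scale by a factor of -2 each step.
step 4: x=-1, y=14 + (+24,-24) → x=23, y=-10
step 5: x=23, y=-10 + (-48,+48) → x=-25, y=38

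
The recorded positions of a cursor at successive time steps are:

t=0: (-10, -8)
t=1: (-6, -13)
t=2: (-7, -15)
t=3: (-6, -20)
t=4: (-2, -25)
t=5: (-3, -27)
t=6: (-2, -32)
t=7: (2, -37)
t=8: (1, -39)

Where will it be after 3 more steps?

The moves between consecutive positions are (+4, -5), (-1, -2), (+1, -5), (+4, -5), (-1, -2), (+1, -5), (+4, -5), (-1, -2); they repeat the 3-cycle [(+4, -5), (-1, -2), (+1, -5)].
step 9: apply (+1, -5) → (2, -44)
step 10: apply (+4, -5) → (6, -49)
step 11: apply (-1, -2) → (5, -51)

(5, -51)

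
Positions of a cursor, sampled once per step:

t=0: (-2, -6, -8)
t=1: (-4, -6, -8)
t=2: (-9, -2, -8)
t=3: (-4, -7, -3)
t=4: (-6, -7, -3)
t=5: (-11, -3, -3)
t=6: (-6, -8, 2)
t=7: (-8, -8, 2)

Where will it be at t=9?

Differencing gives (-2, +0, +0), (-5, +4, +0), (+5, -5, +5), (-2, +0, +0), (-5, +4, +0), (+5, -5, +5), (-2, +0, +0). This is the pattern (-2, +0, +0), (-5, +4, +0), (+5, -5, +5) repeated.
step 8: apply (-5, +4, +0) → (-13, -4, 2)
step 9: apply (+5, -5, +5) → (-8, -9, 7)

(-8, -9, 7)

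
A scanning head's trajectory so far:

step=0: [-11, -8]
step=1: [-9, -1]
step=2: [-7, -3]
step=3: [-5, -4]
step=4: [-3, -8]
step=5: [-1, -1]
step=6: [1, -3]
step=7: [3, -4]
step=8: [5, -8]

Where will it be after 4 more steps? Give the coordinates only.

[13, -8]

The first coordinate changes by +2 each step, so at step 12 it is -11 + 12·(2) = 13.
The second coordinate repeats the cycle [-8, -1, -3, -4] with period 4; step 12 mod 4 = 0, giving -8.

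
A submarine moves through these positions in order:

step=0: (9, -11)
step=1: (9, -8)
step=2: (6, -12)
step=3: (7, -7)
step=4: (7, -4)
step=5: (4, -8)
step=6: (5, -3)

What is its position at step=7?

(5, 0)

The moves between consecutive positions are (+0, +3), (-3, -4), (+1, +5), (+0, +3), (-3, -4), (+1, +5); they repeat the 3-cycle [(+0, +3), (-3, -4), (+1, +5)].
step 7: apply (+0, +3) → (5, 0)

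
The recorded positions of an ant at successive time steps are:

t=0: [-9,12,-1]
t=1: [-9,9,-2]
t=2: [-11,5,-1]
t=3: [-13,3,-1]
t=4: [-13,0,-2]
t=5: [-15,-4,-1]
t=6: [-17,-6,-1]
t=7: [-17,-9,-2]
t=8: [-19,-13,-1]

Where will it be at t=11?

[-23,-22,-1]

Differencing gives [+0,-3,-1], [-2,-4,+1], [-2,-2,+0], [+0,-3,-1], [-2,-4,+1], [-2,-2,+0], [+0,-3,-1], [-2,-4,+1]. This is the pattern [+0,-3,-1], [-2,-4,+1], [-2,-2,+0] repeated.
step 9: apply [-2,-2,+0] → [-21,-15,-1]
step 10: apply [+0,-3,-1] → [-21,-18,-2]
step 11: apply [-2,-4,+1] → [-23,-22,-1]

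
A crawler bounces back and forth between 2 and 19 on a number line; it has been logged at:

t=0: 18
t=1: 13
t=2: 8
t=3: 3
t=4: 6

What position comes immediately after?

11

The value travels 5 per step and bounces off the walls at 2 and 19.
  step 5: 6 → 11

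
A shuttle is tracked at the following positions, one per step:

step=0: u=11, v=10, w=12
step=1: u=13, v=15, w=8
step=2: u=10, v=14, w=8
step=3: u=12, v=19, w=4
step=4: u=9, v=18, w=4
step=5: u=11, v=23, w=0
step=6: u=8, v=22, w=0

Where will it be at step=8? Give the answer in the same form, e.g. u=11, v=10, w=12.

u=7, v=26, w=-4

The moves between consecutive positions are (+2, +5, -4), (-3, -1, +0), (+2, +5, -4), (-3, -1, +0), (+2, +5, -4), (-3, -1, +0); they repeat the 2-cycle [(+2, +5, -4), (-3, -1, +0)].
step 7: apply (+2, +5, -4) → u=10, v=27, w=-4
step 8: apply (-3, -1, +0) → u=7, v=26, w=-4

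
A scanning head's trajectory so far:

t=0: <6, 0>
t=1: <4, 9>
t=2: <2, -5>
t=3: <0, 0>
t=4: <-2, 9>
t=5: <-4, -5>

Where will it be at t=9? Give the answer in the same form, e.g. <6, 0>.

First: linear, -2 per step → -12 at step 9.
Second: cycles through 0, 9, -5 every 3 steps. Step 9 lands at position 0 of the cycle → 0.

<-12, 0>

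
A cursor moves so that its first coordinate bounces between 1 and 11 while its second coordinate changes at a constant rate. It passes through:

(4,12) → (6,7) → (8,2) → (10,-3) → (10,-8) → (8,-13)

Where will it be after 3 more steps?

The first coordinate travels 2 per step and bounces off the walls at 1 and 11.
  step 6: 8 → 6
  step 7: 6 → 4
  step 8: 4 → 2
The second coordinate changes by -5 each step: at step 8 it is -28.

(2,-28)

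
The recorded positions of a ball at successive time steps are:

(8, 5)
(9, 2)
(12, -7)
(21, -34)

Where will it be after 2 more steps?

Step-to-step displacements: (+1, -3), (+3, -9), (+9, -27); each is 3× the previous.
step 4: (21, -34) + (+27, -81) → (48, -115)
step 5: (48, -115) + (+81, -243) → (129, -358)

(129, -358)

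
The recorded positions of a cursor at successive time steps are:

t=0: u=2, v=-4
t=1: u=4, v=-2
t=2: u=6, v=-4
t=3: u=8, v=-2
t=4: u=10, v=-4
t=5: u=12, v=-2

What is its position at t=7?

u=16, v=-2

Differencing gives (+2, +2), (+2, -2), (+2, +2), (+2, -2), (+2, +2). This is the pattern (+2, +2), (+2, -2) repeated.
step 6: apply (+2, -2) → u=14, v=-4
step 7: apply (+2, +2) → u=16, v=-2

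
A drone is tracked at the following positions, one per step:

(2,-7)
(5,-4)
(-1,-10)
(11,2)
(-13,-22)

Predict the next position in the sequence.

(35,26)

Consecutive displacements (+3,+3), (-6,-6), (+12,+12), (-24,-24) scale by a factor of -2 each step.
step 5: (-13,-22) + (+48,+48) → (35,26)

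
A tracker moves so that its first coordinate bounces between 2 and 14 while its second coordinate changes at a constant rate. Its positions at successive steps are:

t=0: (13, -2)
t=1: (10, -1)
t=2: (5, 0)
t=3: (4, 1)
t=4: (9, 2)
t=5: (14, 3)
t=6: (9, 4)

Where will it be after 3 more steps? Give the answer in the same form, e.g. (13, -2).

(10, 7)

The first coordinate reflects between 2 and 14, moving 5 per step.
  step 7: 9 → 4
  step 8: 4 → 5
  step 9: 5 → 10
The second coordinate changes by +1 each step: at step 9 it is 7.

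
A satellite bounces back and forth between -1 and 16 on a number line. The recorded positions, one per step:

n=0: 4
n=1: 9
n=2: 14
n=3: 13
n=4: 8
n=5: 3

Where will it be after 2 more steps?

5

The value reflects between -1 and 16, moving 5 per step.
  step 6: 3 → 0
  step 7: 0 → 5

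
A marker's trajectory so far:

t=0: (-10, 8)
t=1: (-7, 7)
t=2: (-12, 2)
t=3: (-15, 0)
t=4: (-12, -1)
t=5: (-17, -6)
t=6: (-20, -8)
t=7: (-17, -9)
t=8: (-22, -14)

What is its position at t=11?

(-27, -22)

The moves between consecutive positions are (+3, -1), (-5, -5), (-3, -2), (+3, -1), (-5, -5), (-3, -2), (+3, -1), (-5, -5); they repeat the 3-cycle [(+3, -1), (-5, -5), (-3, -2)].
step 9: apply (-3, -2) → (-25, -16)
step 10: apply (+3, -1) → (-22, -17)
step 11: apply (-5, -5) → (-27, -22)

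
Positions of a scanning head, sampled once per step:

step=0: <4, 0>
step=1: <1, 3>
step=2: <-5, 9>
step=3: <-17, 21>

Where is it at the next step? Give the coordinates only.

The jumps are <-3, +3>, <-6, +6>, <-12, +12> — a geometric progression with ratio 2.
step 4: <-17, 21> + <-24, +24> → <-41, 45>

<-41, 45>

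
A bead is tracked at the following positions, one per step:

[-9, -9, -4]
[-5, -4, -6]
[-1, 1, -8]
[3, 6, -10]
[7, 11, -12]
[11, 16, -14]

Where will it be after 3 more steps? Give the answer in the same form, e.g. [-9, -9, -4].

[23, 31, -20]

Constant displacement of [+4, +5, -2] per step.
step 6: [11, 16, -14] + [+4, +5, -2] → [15, 21, -16]
step 7: [15, 21, -16] + [+4, +5, -2] → [19, 26, -18]
step 8: [19, 26, -18] + [+4, +5, -2] → [23, 31, -20]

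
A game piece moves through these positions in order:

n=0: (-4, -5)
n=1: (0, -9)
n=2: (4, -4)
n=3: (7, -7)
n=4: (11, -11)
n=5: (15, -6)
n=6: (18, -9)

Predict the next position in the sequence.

(22, -13)

Differencing gives (+4, -4), (+4, +5), (+3, -3), (+4, -4), (+4, +5), (+3, -3). This is the pattern (+4, -4), (+4, +5), (+3, -3) repeated.
step 7: apply (+4, -4) → (22, -13)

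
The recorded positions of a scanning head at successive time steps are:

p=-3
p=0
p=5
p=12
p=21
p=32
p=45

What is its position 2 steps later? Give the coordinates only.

p=77

First differences are +3, +5, +7, +9, +11, +13; their common second difference is +2 (constant acceleration).
step 7: 45 + 15 → p=60
step 8: 60 + 17 → p=77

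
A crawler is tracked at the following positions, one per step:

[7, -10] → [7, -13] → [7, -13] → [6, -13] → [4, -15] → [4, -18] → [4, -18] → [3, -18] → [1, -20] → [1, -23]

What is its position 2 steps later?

The moves between consecutive positions are [+0, -3], [+0, +0], [-1, +0], [-2, -2], [+0, -3], [+0, +0], [-1, +0], [-2, -2], [+0, -3]; they repeat the 4-cycle [[+0, -3], [+0, +0], [-1, +0], [-2, -2]].
step 10: apply [+0, +0] → [1, -23]
step 11: apply [-1, +0] → [0, -23]

[0, -23]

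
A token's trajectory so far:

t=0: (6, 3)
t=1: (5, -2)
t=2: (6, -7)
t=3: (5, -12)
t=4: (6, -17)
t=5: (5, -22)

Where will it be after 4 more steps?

(5, -42)

The first coordinate repeats the cycle [6, 5] with period 2; step 9 mod 2 = 1, giving 5.
The second coordinate changes by -5 each step, so at step 9 it is 3 + 9·(-5) = -42.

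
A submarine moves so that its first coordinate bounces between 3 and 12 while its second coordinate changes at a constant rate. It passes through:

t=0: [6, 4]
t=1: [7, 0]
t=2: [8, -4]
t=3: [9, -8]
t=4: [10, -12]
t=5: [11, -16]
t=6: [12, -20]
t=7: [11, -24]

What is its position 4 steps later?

[7, -40]

The first coordinate reflects between 3 and 12, moving 1 per step.
  step 8: 11 → 10
  step 9: 10 → 9
  step 10: 9 → 8
  step 11: 8 → 7
The second coordinate changes by -4 each step: at step 11 it is -40.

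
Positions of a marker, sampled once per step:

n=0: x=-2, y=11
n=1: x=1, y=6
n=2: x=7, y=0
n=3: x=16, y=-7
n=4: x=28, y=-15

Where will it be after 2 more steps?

Successive displacements: (+3,-5), (+6,-6), (+9,-7), (+12,-8) — each changes by (+3,-1).
step 5: x=28, y=-15 + (+15,-9) → x=43, y=-24
step 6: x=43, y=-24 + (+18,-10) → x=61, y=-34

x=61, y=-34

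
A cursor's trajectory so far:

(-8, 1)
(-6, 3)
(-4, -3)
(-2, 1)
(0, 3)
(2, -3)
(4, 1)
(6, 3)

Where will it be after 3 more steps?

(12, 3)

First: linear, +2 per step → 12 at step 10.
Second: cycles through 1, 3, -3 every 3 steps. Step 10 lands at position 1 of the cycle → 3.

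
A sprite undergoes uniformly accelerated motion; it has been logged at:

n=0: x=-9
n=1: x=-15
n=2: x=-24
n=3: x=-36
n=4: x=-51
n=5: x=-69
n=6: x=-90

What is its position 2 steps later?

x=-141

Taking differences between consecutive positions: -6, -9, -12, -15, -18, -21. These grow by -3 each step.
step 7: -90 − 24 → x=-114
step 8: -114 − 27 → x=-141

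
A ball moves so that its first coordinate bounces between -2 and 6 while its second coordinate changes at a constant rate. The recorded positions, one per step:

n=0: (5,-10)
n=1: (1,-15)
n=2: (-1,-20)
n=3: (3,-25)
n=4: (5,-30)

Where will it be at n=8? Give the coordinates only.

The first coordinate reflects between -2 and 6, moving 4 per step.
  step 5: 5 → 1
  step 6: 1 → -1
  step 7: -1 → 3
  step 8: 3 → 5
The second coordinate changes by -5 each step: at step 8 it is -50.

(5,-50)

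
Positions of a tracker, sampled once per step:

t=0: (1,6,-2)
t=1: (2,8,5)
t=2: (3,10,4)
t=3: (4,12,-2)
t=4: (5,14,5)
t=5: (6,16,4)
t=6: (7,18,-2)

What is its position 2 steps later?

The first coordinate changes by +1 each step, so at step 8 it is 1 + 8·(1) = 9.
The second coordinate changes by +2 each step, so at step 8 it is 6 + 8·(2) = 22.
The third coordinate repeats the cycle [-2, 5, 4] with period 3; step 8 mod 3 = 2, giving 4.

(9,22,4)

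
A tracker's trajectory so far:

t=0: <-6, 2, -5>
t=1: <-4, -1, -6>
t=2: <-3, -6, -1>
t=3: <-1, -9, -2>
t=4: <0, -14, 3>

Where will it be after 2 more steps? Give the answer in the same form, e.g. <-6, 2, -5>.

<3, -22, 7>

The moves between consecutive positions are <+2, -3, -1>, <+1, -5, +5>, <+2, -3, -1>, <+1, -5, +5>; they repeat the 2-cycle [<+2, -3, -1>, <+1, -5, +5>].
step 5: apply <+2, -3, -1> → <2, -17, 2>
step 6: apply <+1, -5, +5> → <3, -22, 7>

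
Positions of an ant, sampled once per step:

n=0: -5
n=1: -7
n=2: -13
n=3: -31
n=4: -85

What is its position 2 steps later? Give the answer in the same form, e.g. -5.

Step-to-step displacements: -2, -6, -18, -54; each is 3× the previous.
step 5: -85 − 162 → -247
step 6: -247 − 486 → -733

-733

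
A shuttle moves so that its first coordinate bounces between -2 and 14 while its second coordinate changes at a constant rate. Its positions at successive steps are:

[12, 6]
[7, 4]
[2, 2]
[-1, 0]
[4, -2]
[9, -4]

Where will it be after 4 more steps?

[-1, -12]

The first coordinate travels 5 per step and bounces off the walls at -2 and 14.
  step 6: 9 → 14
  step 7: 14 → 9
  step 8: 9 → 4
  step 9: 4 → -1
The second coordinate changes by -2 each step: at step 9 it is -12.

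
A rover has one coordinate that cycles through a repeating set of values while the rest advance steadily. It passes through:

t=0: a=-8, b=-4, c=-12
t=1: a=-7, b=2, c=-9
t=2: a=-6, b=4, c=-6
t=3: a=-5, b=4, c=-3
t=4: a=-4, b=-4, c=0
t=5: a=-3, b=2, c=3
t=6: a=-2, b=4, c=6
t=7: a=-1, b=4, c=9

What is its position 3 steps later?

a=2, b=4, c=18

A: linear, +1 per step → 2 at step 10.
B: cycles through -4, 2, 4, 4 every 4 steps. Step 10 lands at position 2 of the cycle → 4.
C: linear, +3 per step → 18 at step 10.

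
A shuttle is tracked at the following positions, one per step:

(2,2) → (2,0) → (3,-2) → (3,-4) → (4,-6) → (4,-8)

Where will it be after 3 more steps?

(6,-14)

Step-to-step displacements: (+0,-2), (+1,-2), (+0,-2), (+1,-2), (+0,-2) — a repeating cycle of length 2.
step 6: apply (+1,-2) → (5,-10)
step 7: apply (+0,-2) → (5,-12)
step 8: apply (+1,-2) → (6,-14)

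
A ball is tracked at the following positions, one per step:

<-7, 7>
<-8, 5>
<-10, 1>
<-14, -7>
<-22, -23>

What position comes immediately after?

Step-to-step displacements: <-1, -2>, <-2, -4>, <-4, -8>, <-8, -16>; each is 2× the previous.
step 5: <-22, -23> + <-16, -32> → <-38, -55>

<-38, -55>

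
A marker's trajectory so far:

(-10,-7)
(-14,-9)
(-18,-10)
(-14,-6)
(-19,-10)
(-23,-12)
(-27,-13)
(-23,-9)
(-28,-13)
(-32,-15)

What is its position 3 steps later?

(-37,-16)

Step-to-step displacements: (-4,-2), (-4,-1), (+4,+4), (-5,-4), (-4,-2), (-4,-1), (+4,+4), (-5,-4), (-4,-2) — a repeating cycle of length 4.
step 10: apply (-4,-1) → (-36,-16)
step 11: apply (+4,+4) → (-32,-12)
step 12: apply (-5,-4) → (-37,-16)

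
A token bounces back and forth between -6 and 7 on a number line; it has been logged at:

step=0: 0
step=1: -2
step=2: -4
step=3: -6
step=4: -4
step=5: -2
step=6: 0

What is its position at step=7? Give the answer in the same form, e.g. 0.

2

The value reflects between -6 and 7, moving 2 per step.
  step 7: 0 → 2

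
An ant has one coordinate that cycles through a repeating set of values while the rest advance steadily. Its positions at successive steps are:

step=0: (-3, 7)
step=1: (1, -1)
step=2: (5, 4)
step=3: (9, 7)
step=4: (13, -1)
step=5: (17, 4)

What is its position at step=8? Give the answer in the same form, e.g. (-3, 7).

The first coordinate changes by +4 each step, so at step 8 it is -3 + 8·(4) = 29.
The second coordinate repeats the cycle [7, -1, 4] with period 3; step 8 mod 3 = 2, giving 4.

(29, 4)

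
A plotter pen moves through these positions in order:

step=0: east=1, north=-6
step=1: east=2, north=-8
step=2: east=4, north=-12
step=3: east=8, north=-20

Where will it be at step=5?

The jumps are (+1,-2), (+2,-4), (+4,-8) — a geometric progression with ratio 2.
step 4: east=8, north=-20 + (+8,-16) → east=16, north=-36
step 5: east=16, north=-36 + (+16,-32) → east=32, north=-68

east=32, north=-68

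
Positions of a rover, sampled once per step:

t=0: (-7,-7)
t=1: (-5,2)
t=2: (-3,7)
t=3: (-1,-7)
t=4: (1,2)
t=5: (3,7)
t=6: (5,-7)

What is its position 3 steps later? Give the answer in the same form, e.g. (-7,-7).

The first coordinate changes by +2 each step, so at step 9 it is -7 + 9·(2) = 11.
The second coordinate repeats the cycle [-7, 2, 7] with period 3; step 9 mod 3 = 0, giving -7.

(11,-7)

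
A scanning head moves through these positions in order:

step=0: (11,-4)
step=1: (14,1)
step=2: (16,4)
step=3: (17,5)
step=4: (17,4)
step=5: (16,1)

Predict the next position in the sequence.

(14,-4)

Successive displacements: (+3,+5), (+2,+3), (+1,+1), (+0,-1), (-1,-3) — each changes by (-1,-2).
step 6: (16,1) + (-2,-5) → (14,-4)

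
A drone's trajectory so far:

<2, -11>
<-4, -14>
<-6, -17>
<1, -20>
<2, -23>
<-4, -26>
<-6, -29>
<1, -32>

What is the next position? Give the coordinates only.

The first coordinate repeats the cycle [2, -4, -6, 1] with period 4; step 8 mod 4 = 0, giving 2.
The second coordinate changes by -3 each step, so at step 8 it is -11 + 8·(-3) = -35.

<2, -35>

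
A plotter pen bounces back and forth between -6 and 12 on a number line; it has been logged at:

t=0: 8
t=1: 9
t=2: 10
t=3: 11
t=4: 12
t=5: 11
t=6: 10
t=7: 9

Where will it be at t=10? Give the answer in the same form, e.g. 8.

The value reflects between -6 and 12, moving 1 per step.
  step 8: 9 → 8
  step 9: 8 → 7
  step 10: 7 → 6

6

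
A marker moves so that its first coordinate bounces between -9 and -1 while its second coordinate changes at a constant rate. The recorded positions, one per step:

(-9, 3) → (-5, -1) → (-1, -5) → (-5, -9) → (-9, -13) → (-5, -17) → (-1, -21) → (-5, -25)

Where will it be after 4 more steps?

The first coordinate travels 4 per step and bounces off the walls at -9 and -1.
  step 8: -5 → -9
  step 9: -9 → -5
  step 10: -5 → -1
  step 11: -1 → -5
The second coordinate changes by -4 each step: at step 11 it is -41.

(-5, -41)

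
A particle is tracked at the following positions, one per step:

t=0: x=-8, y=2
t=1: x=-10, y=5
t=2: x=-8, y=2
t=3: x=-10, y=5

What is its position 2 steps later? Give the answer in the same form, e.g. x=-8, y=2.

Step-to-step displacements: (-2,+3), (+2,-3), (-2,+3); each is -1× the previous.
step 4: x=-10, y=5 + (+2,-3) → x=-8, y=2
step 5: x=-8, y=2 + (-2,+3) → x=-10, y=5

x=-10, y=5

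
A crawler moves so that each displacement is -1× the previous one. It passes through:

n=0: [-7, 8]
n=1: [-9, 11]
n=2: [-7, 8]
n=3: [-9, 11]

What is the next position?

[-7, 8]

Consecutive displacements [-2, +3], [+2, -3], [-2, +3] scale by a factor of -1 each step.
step 4: [-9, 11] + [+2, -3] → [-7, 8]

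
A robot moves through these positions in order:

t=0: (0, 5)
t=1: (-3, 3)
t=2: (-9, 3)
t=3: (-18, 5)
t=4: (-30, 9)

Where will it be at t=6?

(-63, 23)

First differences are (-3, -2), (-6, +0), (-9, +2), (-12, +4); their common second difference is (-3, +2) (constant acceleration).
step 5: (-30, 9) + (-15, +6) → (-45, 15)
step 6: (-45, 15) + (-18, +8) → (-63, 23)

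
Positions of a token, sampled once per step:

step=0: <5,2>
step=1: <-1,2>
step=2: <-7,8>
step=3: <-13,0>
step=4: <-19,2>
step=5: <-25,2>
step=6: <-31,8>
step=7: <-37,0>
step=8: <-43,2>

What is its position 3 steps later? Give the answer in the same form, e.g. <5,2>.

<-61,0>

First: linear, -6 per step → -61 at step 11.
Second: cycles through 2, 2, 8, 0 every 4 steps. Step 11 lands at position 3 of the cycle → 0.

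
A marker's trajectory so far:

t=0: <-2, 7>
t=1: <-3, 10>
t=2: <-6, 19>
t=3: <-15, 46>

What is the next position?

Step-to-step displacements: <-1, +3>, <-3, +9>, <-9, +27>; each is 3× the previous.
step 4: <-15, 46> + <-27, +81> → <-42, 127>

<-42, 127>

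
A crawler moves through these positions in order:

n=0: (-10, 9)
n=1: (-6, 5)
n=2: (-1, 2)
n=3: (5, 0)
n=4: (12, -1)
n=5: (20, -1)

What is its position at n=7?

(39, 2)

Successive displacements: (+4, -4), (+5, -3), (+6, -2), (+7, -1), (+8, +0) — each changes by (+1, +1).
step 6: (20, -1) + (+9, +1) → (29, 0)
step 7: (29, 0) + (+10, +2) → (39, 2)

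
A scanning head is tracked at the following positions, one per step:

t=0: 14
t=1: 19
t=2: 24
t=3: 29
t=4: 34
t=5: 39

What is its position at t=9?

59

Each step adds +5 to the position.
step 6: 39 + 5 → 44
step 7: 44 + 5 → 49
step 8: 49 + 5 → 54
step 9: 54 + 5 → 59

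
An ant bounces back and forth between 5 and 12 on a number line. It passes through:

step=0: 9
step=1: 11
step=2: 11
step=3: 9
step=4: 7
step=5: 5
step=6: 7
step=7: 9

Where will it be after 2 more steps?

11

The value travels 2 per step and bounces off the walls at 5 and 12.
  step 8: 9 → 11
  step 9: 11 → 11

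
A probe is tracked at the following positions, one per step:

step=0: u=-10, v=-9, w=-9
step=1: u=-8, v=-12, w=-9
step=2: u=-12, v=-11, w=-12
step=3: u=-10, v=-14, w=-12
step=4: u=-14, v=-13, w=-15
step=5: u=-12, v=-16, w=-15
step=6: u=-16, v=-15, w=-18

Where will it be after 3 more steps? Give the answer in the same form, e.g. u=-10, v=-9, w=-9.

Differencing gives (+2, -3, +0), (-4, +1, -3), (+2, -3, +0), (-4, +1, -3), (+2, -3, +0), (-4, +1, -3). This is the pattern (+2, -3, +0), (-4, +1, -3) repeated.
step 7: apply (+2, -3, +0) → u=-14, v=-18, w=-18
step 8: apply (-4, +1, -3) → u=-18, v=-17, w=-21
step 9: apply (+2, -3, +0) → u=-16, v=-20, w=-21

u=-16, v=-20, w=-21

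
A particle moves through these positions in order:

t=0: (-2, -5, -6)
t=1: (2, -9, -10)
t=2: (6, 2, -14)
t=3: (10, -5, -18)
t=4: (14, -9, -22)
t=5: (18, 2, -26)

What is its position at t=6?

The first coordinate changes by +4 each step, so at step 6 it is -2 + 6·(4) = 22.
The second coordinate repeats the cycle [-5, -9, 2] with period 3; step 6 mod 3 = 0, giving -5.
The third coordinate changes by -4 each step, so at step 6 it is -6 + 6·(-4) = -30.

(22, -5, -30)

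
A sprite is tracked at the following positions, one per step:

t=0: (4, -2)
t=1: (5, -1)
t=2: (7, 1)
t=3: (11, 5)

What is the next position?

Step-to-step displacements: (+1, +1), (+2, +2), (+4, +4); each is 2× the previous.
step 4: (11, 5) + (+8, +8) → (19, 13)

(19, 13)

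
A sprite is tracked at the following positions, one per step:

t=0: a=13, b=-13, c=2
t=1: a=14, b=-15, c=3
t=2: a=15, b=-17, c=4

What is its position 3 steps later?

Each step adds (+1, -2, +1) to the position.
step 3: a=15, b=-17, c=4 + (+1, -2, +1) → a=16, b=-19, c=5
step 4: a=16, b=-19, c=5 + (+1, -2, +1) → a=17, b=-21, c=6
step 5: a=17, b=-21, c=6 + (+1, -2, +1) → a=18, b=-23, c=7

a=18, b=-23, c=7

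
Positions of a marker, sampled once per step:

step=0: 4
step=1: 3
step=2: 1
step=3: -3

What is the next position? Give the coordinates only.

-11

Step-to-step displacements: -1, -2, -4; each is 2× the previous.
step 4: -3 − 8 → -11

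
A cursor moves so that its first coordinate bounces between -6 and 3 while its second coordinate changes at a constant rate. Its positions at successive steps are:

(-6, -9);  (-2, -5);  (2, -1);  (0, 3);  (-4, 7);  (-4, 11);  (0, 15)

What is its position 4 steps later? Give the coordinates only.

The first coordinate travels 4 per step and bounces off the walls at -6 and 3.
  step 7: 0 → 2
  step 8: 2 → -2
  step 9: -2 → -6
  step 10: -6 → -2
The second coordinate changes by +4 each step: at step 10 it is 31.

(-2, 31)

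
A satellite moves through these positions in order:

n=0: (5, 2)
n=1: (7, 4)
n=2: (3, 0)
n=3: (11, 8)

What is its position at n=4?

The jumps are (+2, +2), (-4, -4), (+8, +8) — a geometric progression with ratio -2.
step 4: (11, 8) + (-16, -16) → (-5, -8)

(-5, -8)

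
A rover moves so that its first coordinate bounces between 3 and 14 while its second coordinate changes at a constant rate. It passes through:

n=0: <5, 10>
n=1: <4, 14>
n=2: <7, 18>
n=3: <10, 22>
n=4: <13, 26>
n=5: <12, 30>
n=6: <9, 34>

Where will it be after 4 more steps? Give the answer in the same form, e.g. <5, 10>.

The first coordinate travels 3 per step and bounces off the walls at 3 and 14.
  step 7: 9 → 6
  step 8: 6 → 3
  step 9: 3 → 6
  step 10: 6 → 9
The second coordinate changes by +4 each step: at step 10 it is 50.

<9, 50>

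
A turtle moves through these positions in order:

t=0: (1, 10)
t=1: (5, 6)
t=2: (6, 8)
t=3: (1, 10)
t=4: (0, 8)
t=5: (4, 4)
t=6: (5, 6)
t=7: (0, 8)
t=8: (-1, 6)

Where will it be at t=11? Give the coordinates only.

The moves between consecutive positions are (+4, -4), (+1, +2), (-5, +2), (-1, -2), (+4, -4), (+1, +2), (-5, +2), (-1, -2); they repeat the 4-cycle [(+4, -4), (+1, +2), (-5, +2), (-1, -2)].
step 9: apply (+4, -4) → (3, 2)
step 10: apply (+1, +2) → (4, 4)
step 11: apply (-5, +2) → (-1, 6)

(-1, 6)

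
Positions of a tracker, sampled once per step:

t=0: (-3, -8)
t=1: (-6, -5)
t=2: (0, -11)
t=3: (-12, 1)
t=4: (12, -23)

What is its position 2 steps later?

The jumps are (-3, +3), (+6, -6), (-12, +12), (+24, -24) — a geometric progression with ratio -2.
step 5: (12, -23) + (-48, +48) → (-36, 25)
step 6: (-36, 25) + (+96, -96) → (60, -71)

(60, -71)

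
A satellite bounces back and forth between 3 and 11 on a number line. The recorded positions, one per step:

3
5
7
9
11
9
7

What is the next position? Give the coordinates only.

The value reflects between 3 and 11, moving 2 per step.
  step 7: 7 → 5

5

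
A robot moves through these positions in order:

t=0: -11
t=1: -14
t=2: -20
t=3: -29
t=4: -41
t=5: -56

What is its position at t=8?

-119

Successive displacements: -3, -6, -9, -12, -15 — each changes by -3.
step 6: -56 − 18 → -74
step 7: -74 − 21 → -95
step 8: -95 − 24 → -119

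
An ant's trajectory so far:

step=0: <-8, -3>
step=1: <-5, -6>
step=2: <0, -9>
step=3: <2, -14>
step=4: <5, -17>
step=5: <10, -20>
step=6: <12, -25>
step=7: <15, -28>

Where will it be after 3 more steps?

<25, -39>

Step-to-step displacements: <+3, -3>, <+5, -3>, <+2, -5>, <+3, -3>, <+5, -3>, <+2, -5>, <+3, -3> — a repeating cycle of length 3.
step 8: apply <+5, -3> → <20, -31>
step 9: apply <+2, -5> → <22, -36>
step 10: apply <+3, -3> → <25, -39>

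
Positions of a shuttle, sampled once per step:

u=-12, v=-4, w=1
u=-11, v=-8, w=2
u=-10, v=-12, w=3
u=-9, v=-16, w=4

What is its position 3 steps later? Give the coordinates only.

u=-6, v=-28, w=7

Each step adds (+1,-4,+1) to the position.
step 4: u=-9, v=-16, w=4 + (+1,-4,+1) → u=-8, v=-20, w=5
step 5: u=-8, v=-20, w=5 + (+1,-4,+1) → u=-7, v=-24, w=6
step 6: u=-7, v=-24, w=6 + (+1,-4,+1) → u=-6, v=-28, w=7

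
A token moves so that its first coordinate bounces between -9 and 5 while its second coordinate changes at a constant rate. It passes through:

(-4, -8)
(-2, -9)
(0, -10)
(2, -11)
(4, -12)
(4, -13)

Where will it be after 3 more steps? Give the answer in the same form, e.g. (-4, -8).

The first coordinate reflects between -9 and 5, moving 2 per step.
  step 6: 4 → 2
  step 7: 2 → 0
  step 8: 0 → -2
The second coordinate changes by -1 each step: at step 8 it is -16.

(-2, -16)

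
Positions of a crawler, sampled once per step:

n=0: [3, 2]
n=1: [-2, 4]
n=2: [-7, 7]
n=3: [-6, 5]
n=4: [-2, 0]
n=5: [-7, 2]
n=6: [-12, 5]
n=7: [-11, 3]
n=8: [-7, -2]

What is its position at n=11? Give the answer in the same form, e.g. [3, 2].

Differencing gives [-5, +2], [-5, +3], [+1, -2], [+4, -5], [-5, +2], [-5, +3], [+1, -2], [+4, -5]. This is the pattern [-5, +2], [-5, +3], [+1, -2], [+4, -5] repeated.
step 9: apply [-5, +2] → [-12, 0]
step 10: apply [-5, +3] → [-17, 3]
step 11: apply [+1, -2] → [-16, 1]

[-16, 1]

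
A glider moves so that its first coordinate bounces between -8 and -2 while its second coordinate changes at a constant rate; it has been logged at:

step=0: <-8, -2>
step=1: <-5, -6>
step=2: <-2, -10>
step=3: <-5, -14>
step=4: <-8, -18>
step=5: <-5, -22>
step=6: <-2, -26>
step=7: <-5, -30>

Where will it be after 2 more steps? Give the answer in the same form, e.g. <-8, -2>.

<-5, -38>

The first coordinate travels 3 per step and bounces off the walls at -8 and -2.
  step 8: -5 → -8
  step 9: -8 → -5
The second coordinate changes by -4 each step: at step 9 it is -38.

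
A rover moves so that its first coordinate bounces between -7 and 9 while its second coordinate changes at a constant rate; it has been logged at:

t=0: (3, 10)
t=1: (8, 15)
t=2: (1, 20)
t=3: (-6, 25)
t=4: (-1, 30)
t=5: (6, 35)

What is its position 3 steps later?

(-5, 50)

The first coordinate travels 7 per step and bounces off the walls at -7 and 9.
  step 6: 6 → 5
  step 7: 5 → -2
  step 8: -2 → -5
The second coordinate changes by +5 each step: at step 8 it is 50.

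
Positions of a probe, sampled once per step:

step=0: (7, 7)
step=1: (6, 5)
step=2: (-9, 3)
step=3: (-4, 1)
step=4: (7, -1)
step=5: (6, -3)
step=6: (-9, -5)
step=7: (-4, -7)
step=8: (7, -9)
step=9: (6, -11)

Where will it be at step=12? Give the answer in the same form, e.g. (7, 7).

First: cycles through 7, 6, -9, -4 every 4 steps. Step 12 lands at position 0 of the cycle → 7.
Second: linear, -2 per step → -17 at step 12.

(7, -17)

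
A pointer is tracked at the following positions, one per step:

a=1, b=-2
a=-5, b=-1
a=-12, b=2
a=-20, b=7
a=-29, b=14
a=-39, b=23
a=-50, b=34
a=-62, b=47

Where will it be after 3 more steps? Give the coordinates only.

Taking differences between consecutive positions: (-6, +1), (-7, +3), (-8, +5), (-9, +7), (-10, +9), (-11, +11), (-12, +13). These grow by (-1, +2) each step.
step 8: a=-62, b=47 + (-13, +15) → a=-75, b=62
step 9: a=-75, b=62 + (-14, +17) → a=-89, b=79
step 10: a=-89, b=79 + (-15, +19) → a=-104, b=98

a=-104, b=98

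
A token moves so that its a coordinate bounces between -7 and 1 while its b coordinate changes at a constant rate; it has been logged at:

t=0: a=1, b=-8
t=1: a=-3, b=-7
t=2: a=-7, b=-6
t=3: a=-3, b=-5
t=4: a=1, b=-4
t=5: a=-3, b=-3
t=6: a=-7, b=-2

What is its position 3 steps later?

The a coordinate travels 4 per step and bounces off the walls at -7 and 1.
  step 7: -7 → -3
  step 8: -3 → 1
  step 9: 1 → -3
The b coordinate changes by +1 each step: at step 9 it is 1.

a=-3, b=1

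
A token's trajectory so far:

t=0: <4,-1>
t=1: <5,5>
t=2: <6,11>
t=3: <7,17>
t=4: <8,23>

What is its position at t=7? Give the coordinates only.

Constant displacement of <+1,+6> per step.
step 5: <8,23> + <+1,+6> → <9,29>
step 6: <9,29> + <+1,+6> → <10,35>
step 7: <10,35> + <+1,+6> → <11,41>

<11,41>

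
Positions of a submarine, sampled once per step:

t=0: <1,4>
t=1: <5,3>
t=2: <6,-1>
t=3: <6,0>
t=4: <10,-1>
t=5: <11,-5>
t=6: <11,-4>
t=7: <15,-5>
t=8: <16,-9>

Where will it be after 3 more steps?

<21,-13>

The moves between consecutive positions are <+4,-1>, <+1,-4>, <+0,+1>, <+4,-1>, <+1,-4>, <+0,+1>, <+4,-1>, <+1,-4>; they repeat the 3-cycle [<+4,-1>, <+1,-4>, <+0,+1>].
step 9: apply <+0,+1> → <16,-8>
step 10: apply <+4,-1> → <20,-9>
step 11: apply <+1,-4> → <21,-13>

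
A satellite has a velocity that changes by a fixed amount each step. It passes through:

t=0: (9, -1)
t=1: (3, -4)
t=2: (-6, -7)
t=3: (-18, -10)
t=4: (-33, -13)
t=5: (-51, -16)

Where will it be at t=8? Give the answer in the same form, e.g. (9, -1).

First differences are (-6, -3), (-9, -3), (-12, -3), (-15, -3), (-18, -3); their common second difference is (-3, +0) (constant acceleration).
step 6: (-51, -16) + (-21, -3) → (-72, -19)
step 7: (-72, -19) + (-24, -3) → (-96, -22)
step 8: (-96, -22) + (-27, -3) → (-123, -25)

(-123, -25)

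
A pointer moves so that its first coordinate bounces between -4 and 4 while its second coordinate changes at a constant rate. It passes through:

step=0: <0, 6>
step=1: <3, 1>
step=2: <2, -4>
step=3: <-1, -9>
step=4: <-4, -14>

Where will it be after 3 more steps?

<3, -29>

The first coordinate reflects between -4 and 4, moving 3 per step.
  step 5: -4 → -1
  step 6: -1 → 2
  step 7: 2 → 3
The second coordinate changes by -5 each step: at step 7 it is -29.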